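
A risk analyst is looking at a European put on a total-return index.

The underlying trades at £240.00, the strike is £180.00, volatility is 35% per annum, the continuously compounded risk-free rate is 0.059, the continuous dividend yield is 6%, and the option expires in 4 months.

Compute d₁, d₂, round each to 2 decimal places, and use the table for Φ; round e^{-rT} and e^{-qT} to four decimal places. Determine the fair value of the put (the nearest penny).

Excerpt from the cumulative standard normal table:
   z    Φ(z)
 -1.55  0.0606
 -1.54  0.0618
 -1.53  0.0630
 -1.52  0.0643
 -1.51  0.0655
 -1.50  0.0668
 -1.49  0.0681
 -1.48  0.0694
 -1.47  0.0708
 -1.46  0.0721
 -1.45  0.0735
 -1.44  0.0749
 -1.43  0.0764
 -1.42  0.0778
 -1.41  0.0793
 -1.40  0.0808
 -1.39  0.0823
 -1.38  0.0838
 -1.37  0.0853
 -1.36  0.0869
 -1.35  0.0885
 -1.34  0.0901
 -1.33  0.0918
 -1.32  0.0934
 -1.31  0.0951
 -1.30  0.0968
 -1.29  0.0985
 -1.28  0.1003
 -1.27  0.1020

£1.36

σ√T = 0.35·√0.3333 = 0.2021
d₁ = [ln(240/180) + (0.059 − 0.06 + 0.35²/2)·0.3333] / 0.2021 = [0.2877 + 0.0201] / 0.2021 = 1.5230 ⇒ 1.52
d₂ = d₁ − σ√T = 1.5230 − 0.2021 = 1.3210 ⇒ 1.32
exp(−qT) = exp(−0.06·0.3333) = 0.9802;  exp(−rT) = exp(−0.059·0.3333) = 0.9805
N(−d₂) = N(-1.32) = 0.0934;  N(−d₁) = N(-1.52) = 0.0643
P = 180·0.9805·0.0934 − 240·0.9802·0.0643 = 16.4842 − 15.1264 = 1.3577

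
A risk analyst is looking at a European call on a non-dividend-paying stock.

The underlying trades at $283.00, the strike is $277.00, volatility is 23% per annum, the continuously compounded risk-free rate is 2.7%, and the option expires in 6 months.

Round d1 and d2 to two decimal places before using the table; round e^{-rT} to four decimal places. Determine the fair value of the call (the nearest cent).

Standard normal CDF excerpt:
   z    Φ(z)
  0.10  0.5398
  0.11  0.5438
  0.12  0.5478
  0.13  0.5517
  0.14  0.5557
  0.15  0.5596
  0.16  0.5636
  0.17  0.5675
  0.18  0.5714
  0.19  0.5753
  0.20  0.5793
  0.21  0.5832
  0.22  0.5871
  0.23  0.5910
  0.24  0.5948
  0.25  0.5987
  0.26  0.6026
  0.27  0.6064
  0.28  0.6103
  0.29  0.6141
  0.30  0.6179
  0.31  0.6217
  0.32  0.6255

$24.09

σ√T = 0.23 × 0.7071 = 0.1626
d₁ = [ln(283/277) + (0.027 + ½·0.23²)·0.5] / (σ√T) = (0.0214 + 0.0267) / 0.1626 = 0.2961 which rounds to 0.30
d₂ = 0.2961 − 0.1626 = 0.1335 which rounds to 0.13
exp(−rT) = exp(−0.027·0.5) = 0.9866
N(d₁) = N(0.30) = 0.6179;  N(d₂) = N(0.13) = 0.5517
C = 283·0.6179 − 277·0.9866·0.5517 = 174.8657 − 150.7731 = 24.0926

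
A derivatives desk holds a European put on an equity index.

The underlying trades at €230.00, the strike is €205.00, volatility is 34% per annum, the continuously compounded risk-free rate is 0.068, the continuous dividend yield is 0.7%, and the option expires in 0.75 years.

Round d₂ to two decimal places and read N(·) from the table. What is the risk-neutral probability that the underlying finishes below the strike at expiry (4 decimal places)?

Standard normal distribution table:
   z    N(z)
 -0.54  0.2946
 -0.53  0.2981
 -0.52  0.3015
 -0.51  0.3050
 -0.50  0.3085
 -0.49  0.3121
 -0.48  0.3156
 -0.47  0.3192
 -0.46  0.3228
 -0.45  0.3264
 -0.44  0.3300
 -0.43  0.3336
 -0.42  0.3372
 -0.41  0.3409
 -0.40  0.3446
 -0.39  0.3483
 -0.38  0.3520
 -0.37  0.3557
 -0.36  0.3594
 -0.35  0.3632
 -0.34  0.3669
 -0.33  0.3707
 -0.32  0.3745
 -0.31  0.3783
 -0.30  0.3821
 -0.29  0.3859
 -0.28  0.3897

0.3446

σ√T = 0.34 × 0.8660 = 0.2944
d₁ = [ln(230/205) + (0.068 − 0.007 + ½·0.34²)·0.75] / (σ√T) = (0.1151 + 0.0891) / 0.2944 = 0.6934 ≈ 0.69
d₂ = 0.6934 − 0.2944 = 0.3989 ≈ 0.40
Risk-neutral Pr[S_T < K] = N(−d₂) = N(-0.40) = 0.3446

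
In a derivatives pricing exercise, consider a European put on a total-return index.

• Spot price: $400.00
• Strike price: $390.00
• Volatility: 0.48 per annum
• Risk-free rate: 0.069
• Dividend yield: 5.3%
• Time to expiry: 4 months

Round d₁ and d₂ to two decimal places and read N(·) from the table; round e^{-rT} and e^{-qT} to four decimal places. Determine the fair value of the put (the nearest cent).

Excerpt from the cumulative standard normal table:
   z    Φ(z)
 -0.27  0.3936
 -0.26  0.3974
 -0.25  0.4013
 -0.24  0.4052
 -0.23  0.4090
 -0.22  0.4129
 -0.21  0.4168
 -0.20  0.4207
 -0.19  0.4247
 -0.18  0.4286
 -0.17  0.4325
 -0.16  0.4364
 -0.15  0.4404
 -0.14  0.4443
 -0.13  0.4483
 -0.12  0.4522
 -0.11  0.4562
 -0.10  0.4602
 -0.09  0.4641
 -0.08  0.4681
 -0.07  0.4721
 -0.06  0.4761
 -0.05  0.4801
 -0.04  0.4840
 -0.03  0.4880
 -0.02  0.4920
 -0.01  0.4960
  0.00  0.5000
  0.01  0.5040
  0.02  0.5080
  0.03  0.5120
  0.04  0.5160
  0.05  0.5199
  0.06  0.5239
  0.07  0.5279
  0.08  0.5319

T = 0.3333;  σ√T = 0.2771
d₁ = [ln(400/390) + (0.069 − 0.053 + 0.48²/2)·0.3333] / 0.2771 = [0.0253 + 0.0437] / 0.2771 = 0.2492 ⇒ 0.25
d₂ = d₁ − σ√T = 0.2492 − 0.2771 = -0.0280 ⇒ -0.03
e^(−qT) = e^(−0.053·0.3333) = 0.9825;  e^(−rT) = e^(−0.069·0.3333) = 0.9773
N(−d₂) = N(0.03) = 0.5120;  N(−d₁) = N(-0.25) = 0.4013
P = 390·0.9773·0.5120 − 400·0.9825·0.4013 = 195.1473 − 157.7109 = 37.4364

$37.44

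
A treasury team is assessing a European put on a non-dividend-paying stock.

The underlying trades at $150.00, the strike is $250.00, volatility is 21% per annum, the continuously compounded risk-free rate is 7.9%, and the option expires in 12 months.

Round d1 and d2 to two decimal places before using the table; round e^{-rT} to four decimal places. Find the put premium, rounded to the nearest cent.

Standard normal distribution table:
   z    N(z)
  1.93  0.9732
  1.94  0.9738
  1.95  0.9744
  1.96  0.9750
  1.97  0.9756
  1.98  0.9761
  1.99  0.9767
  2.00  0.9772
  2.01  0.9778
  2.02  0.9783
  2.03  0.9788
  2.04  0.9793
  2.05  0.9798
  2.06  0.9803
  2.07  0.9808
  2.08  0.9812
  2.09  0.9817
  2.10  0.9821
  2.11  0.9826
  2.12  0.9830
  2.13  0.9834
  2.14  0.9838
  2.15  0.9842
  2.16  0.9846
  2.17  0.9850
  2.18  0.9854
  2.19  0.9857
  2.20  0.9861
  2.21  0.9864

$81.28

σ√T = 0.21·√1 = 0.2100
d₁ = [ln(150/250) + (0.079 + ½·0.21²)·1] / (σ√T) = (-0.5108 + 0.1011) / 0.2100 = -1.9513 which rounds to -1.95
d₂ = -1.9513 − 0.2100 = -2.1613 which rounds to -2.16
exp(−rT) = exp(−0.079·1) = 0.9240
N(−d₂) = N(2.16) = 0.9846;  N(−d₁) = N(1.95) = 0.9744
P = 250·0.9240·0.9846 − 150·0.9744 = 227.4426 − 146.1600 = 81.2826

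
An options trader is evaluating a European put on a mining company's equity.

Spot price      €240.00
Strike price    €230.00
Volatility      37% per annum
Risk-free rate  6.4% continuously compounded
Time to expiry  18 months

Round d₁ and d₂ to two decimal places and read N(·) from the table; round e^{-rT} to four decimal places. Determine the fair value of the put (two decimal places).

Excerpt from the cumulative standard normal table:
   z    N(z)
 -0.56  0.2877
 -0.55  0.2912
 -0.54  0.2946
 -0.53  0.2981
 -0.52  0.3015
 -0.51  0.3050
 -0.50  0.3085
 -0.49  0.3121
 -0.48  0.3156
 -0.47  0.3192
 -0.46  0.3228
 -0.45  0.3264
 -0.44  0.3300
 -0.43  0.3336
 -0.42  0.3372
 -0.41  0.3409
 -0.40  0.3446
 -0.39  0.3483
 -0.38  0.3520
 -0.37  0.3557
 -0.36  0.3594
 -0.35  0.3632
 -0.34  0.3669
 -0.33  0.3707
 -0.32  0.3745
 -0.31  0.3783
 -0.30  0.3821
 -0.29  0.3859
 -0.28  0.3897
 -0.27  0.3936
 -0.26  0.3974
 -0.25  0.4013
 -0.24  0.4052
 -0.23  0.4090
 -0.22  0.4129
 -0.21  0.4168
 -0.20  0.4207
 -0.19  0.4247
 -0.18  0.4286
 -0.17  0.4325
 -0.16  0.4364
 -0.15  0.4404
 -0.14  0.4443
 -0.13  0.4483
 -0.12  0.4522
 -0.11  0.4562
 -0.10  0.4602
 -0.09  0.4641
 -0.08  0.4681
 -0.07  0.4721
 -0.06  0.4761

€26.27

σ√T = 0.37·√1.5 = 0.4532
d₁ = [ln(240/230) + (0.064 + 0.37²/2)·1.5] / 0.4532 = [0.0426 + 0.1987] / 0.4532 = 0.5323 → 0.53
d₂ = d₁ − σ√T = 0.5323 − 0.4532 = 0.0792 → 0.08
e^(−rT) = e^(−0.064·1.5) = 0.9085
N(−d₂) = N(-0.08) = 0.4681;  N(−d₁) = N(-0.53) = 0.2981
P = 230·0.9085·0.4681 − 240·0.2981 = 97.8118 − 71.5440 = 26.2678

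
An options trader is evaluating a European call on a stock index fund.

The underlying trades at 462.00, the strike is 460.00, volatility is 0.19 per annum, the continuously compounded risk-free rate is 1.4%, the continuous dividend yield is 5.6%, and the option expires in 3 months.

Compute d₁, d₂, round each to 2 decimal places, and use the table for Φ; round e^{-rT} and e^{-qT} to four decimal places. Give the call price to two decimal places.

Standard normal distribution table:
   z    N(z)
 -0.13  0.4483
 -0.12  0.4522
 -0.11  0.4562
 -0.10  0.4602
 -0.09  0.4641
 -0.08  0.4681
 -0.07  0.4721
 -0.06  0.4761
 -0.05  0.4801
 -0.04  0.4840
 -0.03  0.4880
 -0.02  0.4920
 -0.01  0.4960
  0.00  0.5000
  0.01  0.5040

T = 0.25;  σ√T = 0.0950
d₁ = [ln(462/460) + (0.014 − 0.056 + 0.19²/2)·0.25] / 0.0950 = [0.0043 − 0.0060] / 0.0950 = -0.0174 which rounds to -0.02
d₂ = d₁ − σ√T = -0.0174 − 0.0950 = -0.1124 which rounds to -0.11
e^(−qT) = e^(−0.056·0.25) = 0.9861;  e^(−rT) = e^(−0.014·0.25) = 0.9965
C = 462·0.9861·N(-0.02) − 460·0.9965·N(-0.11) = 462·0.9861·0.4920 − 460·0.9965·0.4562 = 224.1445 − 209.1175 = 15.0270

15.03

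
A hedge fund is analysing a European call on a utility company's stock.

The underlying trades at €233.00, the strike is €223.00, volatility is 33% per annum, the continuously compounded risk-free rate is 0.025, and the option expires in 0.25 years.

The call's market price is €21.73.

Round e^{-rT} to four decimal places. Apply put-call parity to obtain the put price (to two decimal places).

€10.35

e^(−rT) = e^(−0.025·0.25) = 0.9938
Put-call parity: C − P = S − K·e^(−rT) = 233 − 223·0.9938 = 233 − 221.6174 = 11.3826
P = C − (C − P) = 21.73 − (11.3826) = 10.3474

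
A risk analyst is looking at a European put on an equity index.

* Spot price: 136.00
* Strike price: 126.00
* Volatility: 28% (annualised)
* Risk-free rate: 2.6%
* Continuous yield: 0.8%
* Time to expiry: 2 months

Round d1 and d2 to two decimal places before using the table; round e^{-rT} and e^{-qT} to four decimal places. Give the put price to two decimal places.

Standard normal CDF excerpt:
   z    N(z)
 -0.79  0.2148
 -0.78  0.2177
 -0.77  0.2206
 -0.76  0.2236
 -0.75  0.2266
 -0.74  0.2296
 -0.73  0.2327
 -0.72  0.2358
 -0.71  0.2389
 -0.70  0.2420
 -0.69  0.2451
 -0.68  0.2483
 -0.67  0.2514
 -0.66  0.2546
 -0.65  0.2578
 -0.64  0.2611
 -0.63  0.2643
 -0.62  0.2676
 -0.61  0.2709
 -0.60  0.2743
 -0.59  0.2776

σ√T = 0.28 × 0.4082 = 0.1143
d₁ = [ln(136/126) + (0.026 − 0.008 + ½·0.28²)·0.1667] / (σ√T) = (0.0764 + 0.0095) / 0.1143 = 0.7515 → 0.75
d₂ = 0.7515 − 0.1143 = 0.6372 → 0.64
e^(−qT) = e^(−0.008·0.1667) = 0.9987;  e^(−rT) = e^(−0.026·0.1667) = 0.9957
N(−d₂) = N(-0.64) = 0.2611;  N(−d₁) = N(-0.75) = 0.2266
P = 126·0.9957·0.2611 − 136·0.9987·0.2266 = 32.7571 − 30.7775 = 1.9796

1.98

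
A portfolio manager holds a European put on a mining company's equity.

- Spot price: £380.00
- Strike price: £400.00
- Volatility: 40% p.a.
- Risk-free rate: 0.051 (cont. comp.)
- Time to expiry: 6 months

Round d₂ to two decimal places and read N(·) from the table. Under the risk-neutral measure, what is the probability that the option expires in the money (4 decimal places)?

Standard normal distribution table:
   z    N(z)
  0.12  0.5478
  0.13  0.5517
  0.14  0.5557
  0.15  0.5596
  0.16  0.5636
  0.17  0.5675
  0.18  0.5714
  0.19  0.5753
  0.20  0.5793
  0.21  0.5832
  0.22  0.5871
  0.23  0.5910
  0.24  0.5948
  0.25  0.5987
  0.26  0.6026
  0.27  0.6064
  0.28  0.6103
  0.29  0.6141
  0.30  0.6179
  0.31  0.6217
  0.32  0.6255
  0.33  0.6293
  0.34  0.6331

σ√T = 0.4 × 0.7071 = 0.2828
ln(S/K) + (r + σ²/2)T = ln(380/400) + (0.051 + 0.4²/2)·0.5 = -0.0513 + 0.0655 = 0.0142
d₁ = 0.0142 / 0.2828 = 0.0502 ≈ 0.05
d₂ = d₁ − σ√T = 0.0502 − 0.2828 = -0.2326 ≈ -0.23
Risk-neutral Pr[S_T < K] = N(−d₂) = N(0.23) = 0.5910

0.5910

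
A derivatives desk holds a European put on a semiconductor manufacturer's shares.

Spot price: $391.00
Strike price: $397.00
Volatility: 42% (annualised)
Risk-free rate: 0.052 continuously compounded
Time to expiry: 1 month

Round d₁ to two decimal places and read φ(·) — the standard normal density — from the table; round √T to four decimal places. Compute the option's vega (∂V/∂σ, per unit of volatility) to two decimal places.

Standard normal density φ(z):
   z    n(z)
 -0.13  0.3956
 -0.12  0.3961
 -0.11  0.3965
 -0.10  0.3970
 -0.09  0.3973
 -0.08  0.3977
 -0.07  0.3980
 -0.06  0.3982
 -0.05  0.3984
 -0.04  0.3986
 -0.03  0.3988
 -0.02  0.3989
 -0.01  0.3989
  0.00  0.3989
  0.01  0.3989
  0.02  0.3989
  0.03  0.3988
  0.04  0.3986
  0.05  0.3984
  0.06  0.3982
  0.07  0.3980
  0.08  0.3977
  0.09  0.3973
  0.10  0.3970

45.02

σ√T = 0.42·√0.08333 = 0.1212
d₁ = [ln(391/397) + (0.052 + 0.42²/2)·0.08333] / 0.1212 = [-0.0152 + 0.0117] / 0.1212 = -0.0292 which rounds to -0.03
√T = √0.08333 = 0.2887
φ(d₁) = φ(-0.03) = 0.3988
vega = S·φ(d₁)·√T = 391·0.3988·0.2887 = 45.0172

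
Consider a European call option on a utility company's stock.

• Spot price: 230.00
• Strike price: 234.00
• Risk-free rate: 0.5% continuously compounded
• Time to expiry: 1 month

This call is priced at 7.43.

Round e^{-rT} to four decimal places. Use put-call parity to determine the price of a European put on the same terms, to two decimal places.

e^(−rT) = e^(−0.005·0.08333) = 0.9996
Put-call parity: C − P = S − K·e^(−rT) = 230 − 234·0.9996 = 230 − 233.9064 = -3.9064
P = C − (C − P) = 7.43 − (-3.9064) = 11.3364

11.34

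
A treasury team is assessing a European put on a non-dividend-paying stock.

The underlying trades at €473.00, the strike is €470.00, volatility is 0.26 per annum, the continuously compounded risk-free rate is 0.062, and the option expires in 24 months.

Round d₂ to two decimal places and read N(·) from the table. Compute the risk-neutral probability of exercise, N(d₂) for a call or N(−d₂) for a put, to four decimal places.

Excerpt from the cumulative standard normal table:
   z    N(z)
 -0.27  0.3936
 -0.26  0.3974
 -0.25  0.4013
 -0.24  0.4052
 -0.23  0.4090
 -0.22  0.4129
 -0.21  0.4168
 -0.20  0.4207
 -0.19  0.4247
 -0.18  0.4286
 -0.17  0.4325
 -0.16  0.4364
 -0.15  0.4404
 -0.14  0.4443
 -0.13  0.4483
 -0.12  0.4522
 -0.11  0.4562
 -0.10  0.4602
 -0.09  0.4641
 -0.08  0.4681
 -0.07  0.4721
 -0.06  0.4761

0.4325

σ√T = 0.26·√2 = 0.3677
d₁ = [ln(473/470) + (0.062 + 0.26²/2)·2] / 0.3677 = [0.0064 + 0.1916] / 0.3677 = 0.5384 ⇒ 0.54
d₂ = d₁ − σ√T = 0.5384 − 0.3677 = 0.1707 ⇒ 0.17
Risk-neutral Pr[S_T < K] = N(−d₂) = N(-0.17) = 0.4325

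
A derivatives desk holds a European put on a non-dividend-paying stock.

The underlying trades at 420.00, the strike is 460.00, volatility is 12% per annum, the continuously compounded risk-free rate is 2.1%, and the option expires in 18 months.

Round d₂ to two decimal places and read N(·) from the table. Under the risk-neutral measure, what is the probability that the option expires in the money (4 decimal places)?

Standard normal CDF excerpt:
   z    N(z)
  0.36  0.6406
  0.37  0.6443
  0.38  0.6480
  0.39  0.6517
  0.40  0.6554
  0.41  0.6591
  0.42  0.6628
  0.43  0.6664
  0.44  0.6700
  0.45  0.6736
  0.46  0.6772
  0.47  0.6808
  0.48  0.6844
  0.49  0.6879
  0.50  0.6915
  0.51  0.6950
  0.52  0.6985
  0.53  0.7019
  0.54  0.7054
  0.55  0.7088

0.6844

σ√T = 0.12·√1.5 = 0.1470
ln(S/K) + (r + σ²/2)T = ln(420/460) + (0.021 + 0.12²/2)·1.5 = -0.0910 + 0.0423 = -0.0487
d₁ = -0.0487 / 0.1470 = -0.3312 → -0.33
d₂ = d₁ − σ√T = -0.3312 − 0.1470 = -0.4781 → -0.48
Pr(exercise) under Q = N(−d₂) = N(0.48) = 0.6844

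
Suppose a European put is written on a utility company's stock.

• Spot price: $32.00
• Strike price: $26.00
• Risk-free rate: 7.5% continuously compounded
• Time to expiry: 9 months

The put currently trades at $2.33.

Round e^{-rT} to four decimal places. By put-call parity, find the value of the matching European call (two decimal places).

$9.75

e^(−rT) = e^(−0.075·0.75) = 0.9453
Put-call parity: C − P = S − K·e^(−rT) = 32 − 26·0.9453 = 32 − 24.5778 = 7.4222
C = P + (C − P) = 2.33 + (7.4222) = 9.7522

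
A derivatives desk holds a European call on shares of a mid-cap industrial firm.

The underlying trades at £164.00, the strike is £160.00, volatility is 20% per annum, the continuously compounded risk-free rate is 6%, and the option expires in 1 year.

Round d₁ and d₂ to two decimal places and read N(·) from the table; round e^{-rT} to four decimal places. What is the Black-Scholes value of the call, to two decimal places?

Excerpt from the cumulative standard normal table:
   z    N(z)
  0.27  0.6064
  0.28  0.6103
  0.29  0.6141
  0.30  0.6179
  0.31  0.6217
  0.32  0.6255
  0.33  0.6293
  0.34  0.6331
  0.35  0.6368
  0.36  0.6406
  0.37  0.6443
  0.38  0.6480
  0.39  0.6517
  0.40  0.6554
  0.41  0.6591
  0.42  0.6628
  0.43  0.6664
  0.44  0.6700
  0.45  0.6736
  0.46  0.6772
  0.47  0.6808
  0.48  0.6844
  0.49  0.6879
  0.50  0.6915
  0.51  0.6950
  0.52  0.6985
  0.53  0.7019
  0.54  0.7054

σ√T = 0.2·√1 = 0.2000
ln(S/K) + (r + σ²/2)T = ln(164/160) + (0.06 + 0.2²/2)·1 = 0.0247 + 0.0800 = 0.1047
d₁ = 0.1047 / 0.2000 = 0.5235 → 0.52
d₂ = d₁ − σ√T = 0.5235 − 0.2000 = 0.3235 → 0.32
e^(−rT) = e^(−0.06·1) = 0.9418
N(d₁) = N(0.52) = 0.6985;  N(d₂) = N(0.32) = 0.6255
C = 164·0.6985 − 160·0.9418·0.6255 = 114.5540 − 94.2553 = 20.2987

£20.30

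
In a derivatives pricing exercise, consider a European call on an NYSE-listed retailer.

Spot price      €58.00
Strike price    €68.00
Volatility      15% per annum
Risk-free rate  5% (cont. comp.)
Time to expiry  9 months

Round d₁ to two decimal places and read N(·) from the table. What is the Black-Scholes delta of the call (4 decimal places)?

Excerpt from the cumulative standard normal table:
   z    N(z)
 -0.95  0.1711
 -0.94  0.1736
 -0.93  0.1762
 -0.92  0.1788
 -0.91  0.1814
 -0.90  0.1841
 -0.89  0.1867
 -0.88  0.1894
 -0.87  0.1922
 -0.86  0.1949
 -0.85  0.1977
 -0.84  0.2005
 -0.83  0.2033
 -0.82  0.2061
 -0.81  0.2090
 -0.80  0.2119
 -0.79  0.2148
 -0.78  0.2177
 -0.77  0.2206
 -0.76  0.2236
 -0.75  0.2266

0.1922

σ√T = 0.15·√0.75 = 0.1299
d₁ = [ln(58/68) + (0.05 + 0.15²/2)·0.75] / 0.1299 = [-0.1591 + 0.0459] / 0.1299 = -0.8709 ≈ -0.87
N(d₁) = N(-0.87) = 0.1922
Δ_call = N(d₁) = 0.1922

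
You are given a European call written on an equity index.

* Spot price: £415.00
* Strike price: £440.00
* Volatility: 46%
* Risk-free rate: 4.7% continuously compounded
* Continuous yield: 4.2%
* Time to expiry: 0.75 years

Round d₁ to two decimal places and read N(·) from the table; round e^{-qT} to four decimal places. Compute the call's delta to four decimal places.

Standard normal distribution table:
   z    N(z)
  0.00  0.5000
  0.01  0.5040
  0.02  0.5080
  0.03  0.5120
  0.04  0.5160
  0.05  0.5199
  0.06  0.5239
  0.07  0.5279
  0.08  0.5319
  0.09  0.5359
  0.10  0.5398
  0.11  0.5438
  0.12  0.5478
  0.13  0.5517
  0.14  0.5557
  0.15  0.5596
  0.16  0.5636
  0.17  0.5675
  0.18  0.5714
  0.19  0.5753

σ√T = 0.46·√0.75 = 0.3984
ln(S/K) + (r − q + σ²/2)T = ln(415/440) + (0.047 − 0.042 + 0.46²/2)·0.75 = -0.0585 + 0.0831 = 0.0246
d₁ = 0.0246 / 0.3984 = 0.0618 ⇒ 0.06
N(d₁) = N(0.06) = 0.5239
Δ_call = exp(−qT)·N(d₁) = 0.9690·0.5239 = 0.5077

0.5077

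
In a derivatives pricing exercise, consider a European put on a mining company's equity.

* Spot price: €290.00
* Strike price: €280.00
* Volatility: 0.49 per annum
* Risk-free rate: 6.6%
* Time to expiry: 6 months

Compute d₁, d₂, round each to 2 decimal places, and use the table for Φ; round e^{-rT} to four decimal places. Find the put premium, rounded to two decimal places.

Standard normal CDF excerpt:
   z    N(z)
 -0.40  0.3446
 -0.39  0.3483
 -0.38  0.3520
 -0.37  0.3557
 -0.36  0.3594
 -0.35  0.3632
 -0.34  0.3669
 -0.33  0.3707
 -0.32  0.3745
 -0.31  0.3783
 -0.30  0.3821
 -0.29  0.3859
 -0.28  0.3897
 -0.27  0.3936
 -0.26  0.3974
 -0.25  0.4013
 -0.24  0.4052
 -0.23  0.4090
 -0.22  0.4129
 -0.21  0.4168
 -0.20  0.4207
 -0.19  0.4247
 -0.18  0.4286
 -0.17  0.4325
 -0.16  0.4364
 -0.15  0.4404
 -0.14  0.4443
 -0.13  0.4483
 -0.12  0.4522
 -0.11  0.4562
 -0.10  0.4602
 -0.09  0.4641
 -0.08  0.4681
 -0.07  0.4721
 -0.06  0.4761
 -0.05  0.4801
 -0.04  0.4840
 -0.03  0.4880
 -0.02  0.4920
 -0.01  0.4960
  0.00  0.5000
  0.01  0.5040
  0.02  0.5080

T = 0.5;  σ√T = 0.3465
d₁ = [ln(290/280) + (0.066 + 0.49²/2)·0.5] / 0.3465 = [0.0351 + 0.0930] / 0.3465 = 0.3698 ⇒ 0.37
d₂ = d₁ − σ√T = 0.3698 − 0.3465 = 0.0233 ⇒ 0.02
e^(−rT) = e^(−0.066·0.5) = 0.9675
N(−d₂) = N(-0.02) = 0.4920;  N(−d₁) = N(-0.37) = 0.3557
P = 280·0.9675·0.4920 − 290·0.3557 = 133.2828 − 103.1530 = 30.1298

€30.13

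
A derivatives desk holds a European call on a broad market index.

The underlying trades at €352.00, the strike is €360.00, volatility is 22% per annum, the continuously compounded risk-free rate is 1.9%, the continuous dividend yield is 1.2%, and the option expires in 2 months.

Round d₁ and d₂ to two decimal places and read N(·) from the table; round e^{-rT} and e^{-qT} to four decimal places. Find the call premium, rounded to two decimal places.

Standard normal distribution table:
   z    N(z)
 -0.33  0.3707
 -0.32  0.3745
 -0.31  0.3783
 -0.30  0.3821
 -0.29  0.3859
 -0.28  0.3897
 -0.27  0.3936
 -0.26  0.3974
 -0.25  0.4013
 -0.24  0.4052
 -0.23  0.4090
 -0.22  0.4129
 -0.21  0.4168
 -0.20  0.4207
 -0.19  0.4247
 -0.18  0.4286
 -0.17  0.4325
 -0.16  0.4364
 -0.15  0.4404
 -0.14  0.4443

€9.35

σ√T = 0.22 × 0.4082 = 0.0898
d₁ = [ln(352/360) + (0.019 − 0.012 + 0.22²/2)·0.1667] / 0.0898 = [-0.0225 + 0.0052] / 0.0898 = -0.1923 ⇒ -0.19
d₂ = d₁ − σ√T = -0.1923 − 0.0898 = -0.2821 ⇒ -0.28
e^(−qT) = e^(−0.012·0.1667) = 0.9980;  e^(−rT) = e^(−0.019·0.1667) = 0.9968
C = 352·0.9980·N(-0.19) − 360·0.9968·N(-0.28) = 352·0.9980·0.4247 − 360·0.9968·0.3897 = 149.1954 − 139.8431 = 9.3523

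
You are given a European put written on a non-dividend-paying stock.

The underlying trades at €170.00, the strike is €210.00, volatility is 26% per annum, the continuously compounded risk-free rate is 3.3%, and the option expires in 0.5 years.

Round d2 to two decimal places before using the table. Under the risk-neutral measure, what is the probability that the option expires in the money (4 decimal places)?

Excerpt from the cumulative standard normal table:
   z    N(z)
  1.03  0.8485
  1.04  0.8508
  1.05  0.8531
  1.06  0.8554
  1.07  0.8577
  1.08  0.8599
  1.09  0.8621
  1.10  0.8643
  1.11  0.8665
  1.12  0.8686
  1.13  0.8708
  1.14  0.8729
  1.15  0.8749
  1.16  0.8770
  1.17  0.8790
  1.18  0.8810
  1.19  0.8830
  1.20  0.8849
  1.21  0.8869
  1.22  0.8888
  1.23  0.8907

0.8749

T = 0.5;  σ√T = 0.1838
d₁ = [ln(170/210) + (0.033 + 0.26²/2)·0.5] / 0.1838 = [-0.2113 + 0.0334] / 0.1838 = -0.9677 which rounds to -0.97
d₂ = d₁ − σ√T = -0.9677 − 0.1838 = -1.1515 which rounds to -1.15
Risk-neutral Pr[S_T < K] = N(−d₂) = N(1.15) = 0.8749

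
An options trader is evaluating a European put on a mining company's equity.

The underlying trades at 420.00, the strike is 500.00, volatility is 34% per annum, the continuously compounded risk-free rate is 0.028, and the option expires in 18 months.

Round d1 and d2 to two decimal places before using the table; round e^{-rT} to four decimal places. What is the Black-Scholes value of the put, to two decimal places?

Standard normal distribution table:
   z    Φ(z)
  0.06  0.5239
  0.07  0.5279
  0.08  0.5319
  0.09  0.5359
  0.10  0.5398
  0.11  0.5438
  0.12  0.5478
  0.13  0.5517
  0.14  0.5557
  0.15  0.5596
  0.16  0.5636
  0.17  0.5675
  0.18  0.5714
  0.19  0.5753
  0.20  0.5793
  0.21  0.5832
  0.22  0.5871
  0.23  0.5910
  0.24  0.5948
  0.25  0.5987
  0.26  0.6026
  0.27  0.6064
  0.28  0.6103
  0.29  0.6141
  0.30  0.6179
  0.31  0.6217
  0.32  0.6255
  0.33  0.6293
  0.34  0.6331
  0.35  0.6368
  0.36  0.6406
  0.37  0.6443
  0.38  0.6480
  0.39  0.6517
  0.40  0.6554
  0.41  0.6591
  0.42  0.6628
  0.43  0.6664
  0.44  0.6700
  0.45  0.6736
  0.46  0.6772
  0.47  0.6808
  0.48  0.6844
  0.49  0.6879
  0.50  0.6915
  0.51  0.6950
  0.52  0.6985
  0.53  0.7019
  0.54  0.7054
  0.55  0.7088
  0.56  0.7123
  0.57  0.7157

108.13

σ√T = 0.34 × 1.2247 = 0.4164
d₁ = [ln(420/500) + (0.028 + 0.34²/2)·1.5] / 0.4164 = [-0.1744 + 0.1287] / 0.4164 = -0.1096 which rounds to -0.11
d₂ = d₁ − σ√T = -0.1096 − 0.4164 = -0.5260 which rounds to -0.53
e^(−rT) = e^(−0.028·1.5) = 0.9589
P = 500·0.9589·N(0.53) − 420·N(0.11) = 500·0.9589·0.7019 − 420·0.5438 = 336.5260 − 228.3960 = 108.1300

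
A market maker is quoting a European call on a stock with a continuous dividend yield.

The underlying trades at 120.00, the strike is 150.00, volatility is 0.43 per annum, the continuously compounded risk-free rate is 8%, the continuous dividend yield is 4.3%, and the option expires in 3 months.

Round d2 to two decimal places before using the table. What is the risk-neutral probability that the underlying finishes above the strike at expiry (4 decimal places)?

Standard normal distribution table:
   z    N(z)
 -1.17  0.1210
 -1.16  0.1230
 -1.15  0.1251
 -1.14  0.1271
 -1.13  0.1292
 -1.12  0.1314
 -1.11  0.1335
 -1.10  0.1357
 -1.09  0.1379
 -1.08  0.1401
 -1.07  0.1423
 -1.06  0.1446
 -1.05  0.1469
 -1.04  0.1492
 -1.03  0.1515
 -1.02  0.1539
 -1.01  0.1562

0.1357

T = 0.25;  σ√T = 0.2150
d₁ = [ln(120/150) + (0.08 − 0.043 + ½·0.43²)·0.25] / (σ√T) = (-0.2231 + 0.0324) / 0.2150 = -0.8874 ≈ -0.89
d₂ = -0.8874 − 0.2150 = -1.1024 ≈ -1.10
Risk-neutral Pr[S_T > K] = N(d₂) = N(-1.10) = 0.1357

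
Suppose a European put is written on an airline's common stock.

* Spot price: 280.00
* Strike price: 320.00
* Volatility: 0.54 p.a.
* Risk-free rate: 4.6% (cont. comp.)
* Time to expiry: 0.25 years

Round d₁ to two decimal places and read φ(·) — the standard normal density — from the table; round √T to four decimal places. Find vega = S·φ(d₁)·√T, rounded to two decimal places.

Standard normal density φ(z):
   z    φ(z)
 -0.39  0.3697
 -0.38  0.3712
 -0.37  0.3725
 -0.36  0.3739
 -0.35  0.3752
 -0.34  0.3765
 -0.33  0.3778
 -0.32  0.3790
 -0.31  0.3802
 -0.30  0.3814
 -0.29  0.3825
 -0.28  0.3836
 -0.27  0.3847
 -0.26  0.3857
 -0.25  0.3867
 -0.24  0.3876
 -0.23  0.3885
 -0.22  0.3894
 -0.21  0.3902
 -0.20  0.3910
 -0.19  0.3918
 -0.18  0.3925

53.06

σ√T = 0.54·√0.25 = 0.2700
d₁ = [ln(280/320) + (0.046 + ½·0.54²)·0.25] / (σ√T) = (-0.1335 + 0.0480) / 0.2700 = -0.3170 ≈ -0.32
√T = √0.25 = 0.5000
φ(d₁) = φ(-0.32) = 0.3790
vega = S·φ(d₁)·√T = 280·0.3790·0.5000 = 53.0600
(Vega is the same for a European call and put with the same parameters.)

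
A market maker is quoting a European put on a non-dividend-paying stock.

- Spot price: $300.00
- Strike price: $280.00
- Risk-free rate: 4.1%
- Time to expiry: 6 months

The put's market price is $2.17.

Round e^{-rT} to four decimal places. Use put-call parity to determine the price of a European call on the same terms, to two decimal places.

$27.85

e^(−rT) = e^(−0.041·0.5) = 0.9797
Put-call parity: C − P = S − K·e^(−rT) = 300 − 280·0.9797 = 300 − 274.3160 = 25.6840
C = P + (C − P) = 2.17 + (25.6840) = 27.8540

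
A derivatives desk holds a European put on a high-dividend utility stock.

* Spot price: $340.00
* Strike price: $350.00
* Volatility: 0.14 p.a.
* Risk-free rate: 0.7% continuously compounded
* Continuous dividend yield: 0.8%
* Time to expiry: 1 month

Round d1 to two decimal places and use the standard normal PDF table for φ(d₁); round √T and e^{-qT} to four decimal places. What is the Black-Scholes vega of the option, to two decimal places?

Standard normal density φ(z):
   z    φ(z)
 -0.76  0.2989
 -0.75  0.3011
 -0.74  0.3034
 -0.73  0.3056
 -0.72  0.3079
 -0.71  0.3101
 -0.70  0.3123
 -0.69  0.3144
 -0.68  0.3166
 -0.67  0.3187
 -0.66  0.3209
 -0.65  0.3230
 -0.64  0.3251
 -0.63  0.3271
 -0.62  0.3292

30.63

σ√T = 0.14·√0.08333 = 0.0404
ln(S/K) + (r − q + σ²/2)T = ln(340/350) + (0.007 − 0.008 + 0.14²/2)·0.08333 = -0.0290 + 0.0007 = -0.0283
d₁ = -0.0283 / 0.0404 = -0.6991 → -0.70
√T = √0.08333 = 0.2887
φ(d₁) = φ(-0.70) = 0.3123
e^(−qT) = e^(−0.008·0.08333) = 0.9993
vega = S·e^(−qT)·φ(d₁)·√T = 340·0.9993·0.3123·0.2887 = 30.6333
(The call has the same vega.)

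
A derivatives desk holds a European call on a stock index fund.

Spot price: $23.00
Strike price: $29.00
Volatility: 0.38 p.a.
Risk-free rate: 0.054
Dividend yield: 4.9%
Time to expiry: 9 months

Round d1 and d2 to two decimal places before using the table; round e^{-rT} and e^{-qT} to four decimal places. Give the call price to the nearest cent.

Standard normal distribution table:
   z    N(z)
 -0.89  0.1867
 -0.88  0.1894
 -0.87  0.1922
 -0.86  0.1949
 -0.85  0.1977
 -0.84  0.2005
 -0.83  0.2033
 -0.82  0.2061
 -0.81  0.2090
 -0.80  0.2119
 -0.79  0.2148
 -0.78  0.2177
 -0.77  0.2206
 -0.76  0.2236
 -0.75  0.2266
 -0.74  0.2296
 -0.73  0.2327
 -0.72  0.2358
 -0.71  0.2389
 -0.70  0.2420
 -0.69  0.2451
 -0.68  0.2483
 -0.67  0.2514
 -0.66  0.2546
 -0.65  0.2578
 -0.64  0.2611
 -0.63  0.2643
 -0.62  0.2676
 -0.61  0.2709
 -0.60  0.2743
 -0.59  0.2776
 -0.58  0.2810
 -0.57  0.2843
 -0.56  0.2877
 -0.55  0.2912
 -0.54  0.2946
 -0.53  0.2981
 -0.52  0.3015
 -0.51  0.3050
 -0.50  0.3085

$1.18

σ√T = 0.38 × 0.8660 = 0.3291
d₁ = [ln(23/29) + (0.054 − 0.049 + 0.38²/2)·0.75] / 0.3291 = [-0.2318 + 0.0579] / 0.3291 = -0.5284 → -0.53
d₂ = d₁ − σ√T = -0.5284 − 0.3291 = -0.8575 → -0.86
e^(−qT) = e^(−0.049·0.75) = 0.9639;  e^(−rT) = e^(−0.054·0.75) = 0.9603
N(d₁) = N(-0.53) = 0.2981;  N(d₂) = N(-0.86) = 0.1949
C = 23·0.9639·0.2981 − 29·0.9603·0.1949 = 6.6088 − 5.4277 = 1.1811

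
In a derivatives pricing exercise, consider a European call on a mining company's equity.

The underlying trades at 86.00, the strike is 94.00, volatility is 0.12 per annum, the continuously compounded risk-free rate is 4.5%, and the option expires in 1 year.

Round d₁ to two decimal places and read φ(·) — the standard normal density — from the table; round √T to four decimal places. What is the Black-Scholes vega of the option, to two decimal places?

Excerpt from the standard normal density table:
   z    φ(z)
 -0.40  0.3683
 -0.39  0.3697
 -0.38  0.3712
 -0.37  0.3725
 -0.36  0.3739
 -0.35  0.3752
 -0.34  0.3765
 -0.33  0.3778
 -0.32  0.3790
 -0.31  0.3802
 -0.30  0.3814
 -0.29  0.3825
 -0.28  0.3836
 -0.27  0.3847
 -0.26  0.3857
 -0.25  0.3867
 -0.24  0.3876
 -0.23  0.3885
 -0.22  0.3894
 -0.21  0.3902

σ√T = 0.12 × 1.0000 = 0.1200
d₁ = [ln(86/94) + (0.045 + 0.12²/2)·1] / 0.1200 = [-0.0889 + 0.0522] / 0.1200 = -0.3062 → -0.31
√T = √1 = 1.0000
φ(d₁) = φ(-0.31) = 0.3802
vega = S·φ(d₁)·√T = 86·0.3802·1.0000 = 32.6972
(Vega is the same for a European call and put with the same parameters.)

32.70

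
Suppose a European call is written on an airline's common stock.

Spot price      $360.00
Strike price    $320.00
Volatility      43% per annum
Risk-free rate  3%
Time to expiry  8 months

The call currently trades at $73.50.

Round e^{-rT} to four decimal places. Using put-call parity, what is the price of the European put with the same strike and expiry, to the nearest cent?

$27.16

e^(−rT) = e^(−0.03·0.6667) = 0.9802
Put-call parity: C − P = S − K·e^(−rT) = 360 − 320·0.9802 = 360 − 313.6640 = 46.3360
P = C − (C − P) = 73.50 − (46.3360) = 27.1640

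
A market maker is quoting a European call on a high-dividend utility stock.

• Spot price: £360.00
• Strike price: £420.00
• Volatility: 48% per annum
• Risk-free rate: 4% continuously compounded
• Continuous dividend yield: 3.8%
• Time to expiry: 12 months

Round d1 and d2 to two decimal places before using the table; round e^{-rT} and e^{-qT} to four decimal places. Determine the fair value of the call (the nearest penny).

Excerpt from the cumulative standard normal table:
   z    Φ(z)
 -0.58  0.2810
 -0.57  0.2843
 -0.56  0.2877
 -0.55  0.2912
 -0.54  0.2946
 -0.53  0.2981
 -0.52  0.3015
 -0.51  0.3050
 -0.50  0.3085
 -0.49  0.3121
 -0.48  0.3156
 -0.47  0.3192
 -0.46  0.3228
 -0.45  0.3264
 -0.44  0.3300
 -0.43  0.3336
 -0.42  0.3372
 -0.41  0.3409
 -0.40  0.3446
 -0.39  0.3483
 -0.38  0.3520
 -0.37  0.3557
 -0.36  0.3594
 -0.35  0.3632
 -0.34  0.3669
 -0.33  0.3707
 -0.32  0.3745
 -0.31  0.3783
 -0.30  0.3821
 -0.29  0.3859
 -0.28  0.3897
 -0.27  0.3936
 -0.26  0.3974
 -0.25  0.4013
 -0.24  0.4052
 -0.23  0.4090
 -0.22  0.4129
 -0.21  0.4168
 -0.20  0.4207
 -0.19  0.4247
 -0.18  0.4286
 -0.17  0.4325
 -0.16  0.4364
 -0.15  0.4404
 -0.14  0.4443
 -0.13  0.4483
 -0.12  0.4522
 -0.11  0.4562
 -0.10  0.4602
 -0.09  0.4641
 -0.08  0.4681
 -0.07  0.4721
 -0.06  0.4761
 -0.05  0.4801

T = 1;  σ√T = 0.4800
d₁ = [ln(360/420) + (0.04 − 0.038 + ½·0.48²)·1] / (σ√T) = (-0.1542 + 0.1172) / 0.4800 = -0.0770 ⇒ -0.08
d₂ = -0.0770 − 0.4800 = -0.5570 ⇒ -0.56
e^(−qT) = e^(−0.038·1) = 0.9627;  e^(−rT) = e^(−0.04·1) = 0.9608
N(d₁) = N(-0.08) = 0.4681;  N(d₂) = N(-0.56) = 0.2877
C = 360·0.9627·0.4681 − 420·0.9608·0.2877 = 162.2304 − 116.0973 = 46.1330

£46.13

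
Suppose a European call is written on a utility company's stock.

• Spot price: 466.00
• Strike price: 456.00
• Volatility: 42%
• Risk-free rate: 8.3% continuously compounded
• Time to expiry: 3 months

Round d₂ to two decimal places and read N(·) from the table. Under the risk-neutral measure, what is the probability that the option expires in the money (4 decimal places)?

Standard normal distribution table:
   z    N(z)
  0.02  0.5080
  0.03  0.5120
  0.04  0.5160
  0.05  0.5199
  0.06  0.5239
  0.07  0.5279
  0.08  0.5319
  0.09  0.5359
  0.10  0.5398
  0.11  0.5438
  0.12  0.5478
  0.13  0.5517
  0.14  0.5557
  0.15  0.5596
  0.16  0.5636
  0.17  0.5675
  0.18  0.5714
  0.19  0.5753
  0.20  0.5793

0.5398

σ√T = 0.42 × 0.5000 = 0.2100
d₁ = [ln(466/456) + (0.083 + 0.42²/2)·0.25] / 0.2100 = [0.0217 + 0.0428] / 0.2100 = 0.3071 which rounds to 0.31
d₂ = d₁ − σ√T = 0.3071 − 0.2100 = 0.0971 which rounds to 0.10
Risk-neutral Pr[S_T > K] = N(d₂) = N(0.10) = 0.5398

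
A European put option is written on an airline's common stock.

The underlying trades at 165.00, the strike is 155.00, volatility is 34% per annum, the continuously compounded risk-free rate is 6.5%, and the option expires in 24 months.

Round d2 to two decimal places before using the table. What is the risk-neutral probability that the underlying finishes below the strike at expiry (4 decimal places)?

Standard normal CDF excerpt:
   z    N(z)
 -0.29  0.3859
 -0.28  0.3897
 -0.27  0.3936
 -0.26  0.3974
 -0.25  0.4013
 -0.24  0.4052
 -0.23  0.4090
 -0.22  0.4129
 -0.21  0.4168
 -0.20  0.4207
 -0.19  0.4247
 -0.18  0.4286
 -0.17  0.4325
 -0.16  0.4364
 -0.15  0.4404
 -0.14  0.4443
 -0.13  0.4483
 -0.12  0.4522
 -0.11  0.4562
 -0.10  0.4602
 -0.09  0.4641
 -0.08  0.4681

σ√T = 0.34·√2 = 0.4808
d₁ = [ln(165/155) + (0.065 + ½·0.34²)·2] / (σ√T) = (0.0625 + 0.2456) / 0.4808 = 0.6408 ≈ 0.64
d₂ = 0.6408 − 0.4808 = 0.1600 ≈ 0.16
Risk-neutral Pr[S_T < K] = N(−d₂) = N(-0.16) = 0.4364

0.4364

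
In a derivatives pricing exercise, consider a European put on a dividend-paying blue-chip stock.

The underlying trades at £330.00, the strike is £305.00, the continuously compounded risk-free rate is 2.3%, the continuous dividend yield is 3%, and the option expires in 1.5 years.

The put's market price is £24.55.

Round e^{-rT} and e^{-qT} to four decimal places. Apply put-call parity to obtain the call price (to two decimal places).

£45.37

e^(−qT) = e^(−0.03·1.5) = 0.9560;  e^(−rT) = e^(−0.023·1.5) = 0.9661
Put-call parity: C − P = S·e^(−qT) − K·e^(−rT) = 330·0.9560 − 305·0.9661 = 315.4800 − 294.6605 = 20.8195
C = P + (C − P) = 24.55 + (20.8195) = 45.3695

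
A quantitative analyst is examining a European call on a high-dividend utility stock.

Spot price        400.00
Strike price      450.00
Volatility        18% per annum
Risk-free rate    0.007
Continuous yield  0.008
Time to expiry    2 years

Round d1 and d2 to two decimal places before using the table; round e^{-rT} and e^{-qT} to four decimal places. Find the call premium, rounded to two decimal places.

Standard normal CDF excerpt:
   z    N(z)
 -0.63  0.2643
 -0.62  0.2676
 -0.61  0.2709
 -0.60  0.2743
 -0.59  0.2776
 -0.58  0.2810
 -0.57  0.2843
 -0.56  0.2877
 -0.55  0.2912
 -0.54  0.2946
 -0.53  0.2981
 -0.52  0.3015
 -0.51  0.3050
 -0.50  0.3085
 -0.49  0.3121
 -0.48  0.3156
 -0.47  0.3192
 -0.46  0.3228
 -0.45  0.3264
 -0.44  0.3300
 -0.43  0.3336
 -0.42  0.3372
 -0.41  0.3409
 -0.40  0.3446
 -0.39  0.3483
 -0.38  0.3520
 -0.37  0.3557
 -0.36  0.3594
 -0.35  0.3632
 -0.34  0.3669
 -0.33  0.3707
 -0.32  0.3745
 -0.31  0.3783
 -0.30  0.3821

T = 2;  σ√T = 0.2546
ln(S/K) + (r − q + σ²/2)T = ln(400/450) + (0.007 − 0.008 + 0.18²/2)·2 = -0.1178 + 0.0304 = -0.0874
d₁ = -0.0874 / 0.2546 = -0.3433 → -0.34
d₂ = d₁ − σ√T = -0.3433 − 0.2546 = -0.5978 → -0.60
exp(−qT) = exp(−0.008·2) = 0.9841;  exp(−rT) = exp(−0.007·2) = 0.9861
N(d₁) = N(-0.34) = 0.3669;  N(d₂) = N(-0.60) = 0.2743
C = 400·0.9841·0.3669 − 450·0.9861·0.2743 = 144.4265 − 121.7193 = 22.7073

22.71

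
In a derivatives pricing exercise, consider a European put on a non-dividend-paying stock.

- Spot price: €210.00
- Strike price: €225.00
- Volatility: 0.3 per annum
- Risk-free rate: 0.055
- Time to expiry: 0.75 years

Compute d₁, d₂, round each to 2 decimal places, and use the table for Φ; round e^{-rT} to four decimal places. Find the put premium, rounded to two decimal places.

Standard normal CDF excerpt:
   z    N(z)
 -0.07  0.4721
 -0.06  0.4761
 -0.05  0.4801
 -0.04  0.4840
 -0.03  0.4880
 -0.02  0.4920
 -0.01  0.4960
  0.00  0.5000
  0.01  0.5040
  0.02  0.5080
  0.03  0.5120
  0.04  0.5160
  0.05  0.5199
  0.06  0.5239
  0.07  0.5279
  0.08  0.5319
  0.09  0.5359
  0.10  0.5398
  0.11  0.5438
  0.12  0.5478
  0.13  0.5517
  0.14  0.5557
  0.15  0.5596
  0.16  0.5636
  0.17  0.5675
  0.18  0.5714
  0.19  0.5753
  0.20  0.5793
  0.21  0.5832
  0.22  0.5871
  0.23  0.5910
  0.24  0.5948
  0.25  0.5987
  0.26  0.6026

€25.10

σ√T = 0.3 × 0.8660 = 0.2598
d₁ = [ln(210/225) + (0.055 + 0.3²/2)·0.75] / 0.2598 = [-0.0690 + 0.0750] / 0.2598 = 0.0231 ≈ 0.02
d₂ = d₁ − σ√T = 0.0231 − 0.2598 = -0.2367 ≈ -0.24
exp(−rT) = exp(−0.055·0.75) = 0.9596
N(−d₂) = N(0.24) = 0.5948;  N(−d₁) = N(-0.02) = 0.4920
P = 225·0.9596·0.5948 − 210·0.4920 = 128.4233 − 103.3200 = 25.1033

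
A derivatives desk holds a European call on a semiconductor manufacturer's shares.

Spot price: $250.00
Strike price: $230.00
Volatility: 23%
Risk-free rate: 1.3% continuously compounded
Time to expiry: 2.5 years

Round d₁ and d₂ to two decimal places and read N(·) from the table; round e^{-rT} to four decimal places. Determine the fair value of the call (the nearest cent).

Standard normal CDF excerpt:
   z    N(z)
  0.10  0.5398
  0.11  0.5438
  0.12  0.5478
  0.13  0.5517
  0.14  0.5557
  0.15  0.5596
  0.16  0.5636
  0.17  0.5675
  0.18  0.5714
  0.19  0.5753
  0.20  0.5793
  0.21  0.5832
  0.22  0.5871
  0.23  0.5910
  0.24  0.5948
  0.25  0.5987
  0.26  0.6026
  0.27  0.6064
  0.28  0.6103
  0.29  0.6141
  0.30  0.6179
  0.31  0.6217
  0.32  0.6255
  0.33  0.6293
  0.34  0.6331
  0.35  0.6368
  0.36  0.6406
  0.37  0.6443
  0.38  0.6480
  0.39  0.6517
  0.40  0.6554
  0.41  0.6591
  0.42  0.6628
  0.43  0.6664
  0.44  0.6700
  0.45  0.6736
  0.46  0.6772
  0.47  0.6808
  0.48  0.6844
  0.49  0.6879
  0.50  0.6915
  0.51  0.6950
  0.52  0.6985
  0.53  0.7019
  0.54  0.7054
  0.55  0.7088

$49.15

σ√T = 0.23·√2.5 = 0.3637
ln(S/K) + (r + σ²/2)T = ln(250/230) + (0.013 + 0.23²/2)·2.5 = 0.0834 + 0.0986 = 0.1820
d₁ = 0.1820 / 0.3637 = 0.5005 → 0.50
d₂ = d₁ − σ√T = 0.5005 − 0.3637 = 0.1368 → 0.14
exp(−rT) = exp(−0.013·2.5) = 0.9680
N(d₁) = N(0.50) = 0.6915;  N(d₂) = N(0.14) = 0.5557
C = 250·0.6915 − 230·0.9680·0.5557 = 172.8750 − 123.7210 = 49.1540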